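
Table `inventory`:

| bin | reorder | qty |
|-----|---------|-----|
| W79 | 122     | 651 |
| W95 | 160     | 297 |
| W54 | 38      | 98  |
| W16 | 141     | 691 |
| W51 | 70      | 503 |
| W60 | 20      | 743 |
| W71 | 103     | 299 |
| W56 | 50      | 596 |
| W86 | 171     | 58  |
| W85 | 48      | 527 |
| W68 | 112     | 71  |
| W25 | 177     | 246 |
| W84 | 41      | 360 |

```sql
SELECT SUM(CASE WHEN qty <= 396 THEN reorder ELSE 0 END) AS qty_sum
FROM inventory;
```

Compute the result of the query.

bin=W79: ✗
bin=W95: ✓ → 160
bin=W54: ✓ → 38
bin=W16: ✗
bin=W51: ✗
bin=W60: ✗
bin=W71: ✓ → 103
bin=W56: ✗
bin=W86: ✓ → 171
bin=W85: ✗
bin=W68: ✓ → 112
bin=W25: ✓ → 177
bin=W84: ✓ → 41
qty_sum = 160 + 38 + 103 + 171 + 112 + 177 + 41 = 802

802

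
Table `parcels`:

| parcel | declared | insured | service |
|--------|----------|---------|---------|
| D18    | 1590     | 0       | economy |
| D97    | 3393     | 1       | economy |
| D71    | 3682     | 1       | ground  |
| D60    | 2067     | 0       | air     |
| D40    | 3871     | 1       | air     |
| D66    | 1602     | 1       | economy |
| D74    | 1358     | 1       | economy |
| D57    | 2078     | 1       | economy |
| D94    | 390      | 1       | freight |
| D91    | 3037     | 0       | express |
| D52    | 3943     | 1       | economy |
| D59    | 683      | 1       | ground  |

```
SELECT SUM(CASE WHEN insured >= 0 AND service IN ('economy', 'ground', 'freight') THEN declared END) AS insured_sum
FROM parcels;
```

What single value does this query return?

18719

parcel=D18: ✓ → 1590
parcel=D97: ✓ → 3393
parcel=D71: ✓ → 3682
parcel=D60: ✗
parcel=D40: ✗
parcel=D66: ✓ → 1602
parcel=D74: ✓ → 1358
parcel=D57: ✓ → 2078
parcel=D94: ✓ → 390
parcel=D91: ✗
parcel=D52: ✓ → 3943
parcel=D59: ✓ → 683
insured_sum = 1590 + 3393 + 3682 + 1602 + 1358 + 2078 + 390 + 3943 + 683 = 18719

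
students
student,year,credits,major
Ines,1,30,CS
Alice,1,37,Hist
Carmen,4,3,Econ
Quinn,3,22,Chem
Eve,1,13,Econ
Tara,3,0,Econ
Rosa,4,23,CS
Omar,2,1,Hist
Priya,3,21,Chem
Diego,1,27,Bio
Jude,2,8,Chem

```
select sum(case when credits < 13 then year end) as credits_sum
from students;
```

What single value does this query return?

11

student=Ines: ✗
student=Alice: ✗
student=Carmen: ✓ → 4
student=Quinn: ✗
student=Eve: ✗
student=Tara: ✓ → 3
student=Rosa: ✗
student=Omar: ✓ → 2
student=Priya: ✗
student=Diego: ✗
student=Jude: ✓ → 2
credits_sum = 4 + 3 + 2 + 2 = 11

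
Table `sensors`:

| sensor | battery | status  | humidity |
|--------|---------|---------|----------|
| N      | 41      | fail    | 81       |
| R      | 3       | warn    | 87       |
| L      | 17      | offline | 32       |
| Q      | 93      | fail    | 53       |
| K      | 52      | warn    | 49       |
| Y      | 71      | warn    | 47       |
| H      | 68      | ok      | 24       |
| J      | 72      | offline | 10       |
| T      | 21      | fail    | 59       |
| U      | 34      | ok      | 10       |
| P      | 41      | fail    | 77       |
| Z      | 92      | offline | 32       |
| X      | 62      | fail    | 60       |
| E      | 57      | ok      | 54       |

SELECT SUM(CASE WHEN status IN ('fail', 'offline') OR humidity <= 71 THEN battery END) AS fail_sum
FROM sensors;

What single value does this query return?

sensor=N: ✓ → 41
sensor=R: ✗
sensor=L: ✓ → 17
sensor=Q: ✓ → 93
sensor=K: ✓ → 52
sensor=Y: ✓ → 71
sensor=H: ✓ → 68
sensor=J: ✓ → 72
sensor=T: ✓ → 21
sensor=U: ✓ → 34
sensor=P: ✓ → 41
sensor=Z: ✓ → 92
sensor=X: ✓ → 62
sensor=E: ✓ → 57
fail_sum = 41 + 17 + 93 + 52 + 71 + 68 + 72 + 21 + 34 + 41 + 92 + 62 + 57 = 721

721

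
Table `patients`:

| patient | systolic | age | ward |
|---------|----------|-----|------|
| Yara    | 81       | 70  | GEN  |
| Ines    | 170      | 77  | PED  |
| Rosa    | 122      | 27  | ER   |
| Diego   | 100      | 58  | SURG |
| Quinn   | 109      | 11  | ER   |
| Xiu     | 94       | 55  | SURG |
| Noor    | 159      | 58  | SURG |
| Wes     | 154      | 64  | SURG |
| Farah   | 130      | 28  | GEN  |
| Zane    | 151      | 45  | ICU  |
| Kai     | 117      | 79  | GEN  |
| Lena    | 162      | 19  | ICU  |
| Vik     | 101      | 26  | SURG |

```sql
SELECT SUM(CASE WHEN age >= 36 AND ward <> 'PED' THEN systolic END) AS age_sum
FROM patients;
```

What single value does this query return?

patient=Yara: ✓ → 81
patient=Ines: ✗
patient=Rosa: ✗
patient=Diego: ✓ → 100
patient=Quinn: ✗
patient=Xiu: ✓ → 94
patient=Noor: ✓ → 159
patient=Wes: ✓ → 154
patient=Farah: ✗
patient=Zane: ✓ → 151
patient=Kai: ✓ → 117
patient=Lena: ✗
patient=Vik: ✗
age_sum = 81 + 100 + 94 + 159 + 154 + 151 + 117 = 856

856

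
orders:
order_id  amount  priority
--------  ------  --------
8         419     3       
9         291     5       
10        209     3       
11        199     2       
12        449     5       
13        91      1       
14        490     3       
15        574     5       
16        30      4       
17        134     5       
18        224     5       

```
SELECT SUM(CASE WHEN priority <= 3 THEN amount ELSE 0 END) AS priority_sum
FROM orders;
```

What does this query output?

order_id=8: ✓ → 419
order_id=9: ✗
order_id=10: ✓ → 209
order_id=11: ✓ → 199
order_id=12: ✗
order_id=13: ✓ → 91
order_id=14: ✓ → 490
order_id=15: ✗
order_id=16: ✗
order_id=17: ✗
order_id=18: ✗
priority_sum = 419 + 209 + 199 + 91 + 490 = 1408

1408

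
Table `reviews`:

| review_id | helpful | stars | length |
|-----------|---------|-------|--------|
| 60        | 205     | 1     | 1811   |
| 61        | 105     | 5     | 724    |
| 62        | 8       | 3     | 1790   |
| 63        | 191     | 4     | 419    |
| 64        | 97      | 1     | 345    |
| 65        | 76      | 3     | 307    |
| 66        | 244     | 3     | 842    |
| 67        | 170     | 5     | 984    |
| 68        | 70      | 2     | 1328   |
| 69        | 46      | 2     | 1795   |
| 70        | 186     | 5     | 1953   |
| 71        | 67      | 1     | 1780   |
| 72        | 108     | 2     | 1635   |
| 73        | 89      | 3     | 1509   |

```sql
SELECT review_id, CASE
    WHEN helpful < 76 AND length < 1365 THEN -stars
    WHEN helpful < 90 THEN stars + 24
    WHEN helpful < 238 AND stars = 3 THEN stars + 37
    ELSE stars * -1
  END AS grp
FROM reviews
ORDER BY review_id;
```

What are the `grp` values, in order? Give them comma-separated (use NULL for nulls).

review_id=60: ELSE → -1
review_id=61: ELSE → -5
review_id=62: helpful < 90 → 27
review_id=63: ELSE → -4
review_id=64: ELSE → -1
review_id=65: helpful < 90 → 27
review_id=66: ELSE → -3
review_id=67: ELSE → -5
review_id=68: helpful < 76 AND length < 1365 → -2
review_id=69: helpful < 90 → 26
review_id=70: ELSE → -5
review_id=71: helpful < 90 → 25
review_id=72: ELSE → -2
review_id=73: helpful < 90 → 27

-1, -5, 27, -4, -1, 27, -3, -5, -2, 26, -5, 25, -2, 27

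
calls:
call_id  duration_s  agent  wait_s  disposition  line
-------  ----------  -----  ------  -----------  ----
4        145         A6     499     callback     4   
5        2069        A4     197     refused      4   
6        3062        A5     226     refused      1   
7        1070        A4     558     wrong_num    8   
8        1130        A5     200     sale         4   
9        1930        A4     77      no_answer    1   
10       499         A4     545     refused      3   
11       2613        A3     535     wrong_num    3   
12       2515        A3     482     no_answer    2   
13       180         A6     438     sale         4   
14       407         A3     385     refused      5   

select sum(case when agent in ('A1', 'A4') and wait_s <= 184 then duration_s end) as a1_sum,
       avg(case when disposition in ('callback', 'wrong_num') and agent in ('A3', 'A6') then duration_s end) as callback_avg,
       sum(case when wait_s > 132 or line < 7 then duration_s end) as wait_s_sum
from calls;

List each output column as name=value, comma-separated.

[a1_sum: agent in ('A1', 'A4') and wait_s <= 184]
call_id=4: ✗
call_id=5: ✗
call_id=6: ✗
call_id=7: ✗
call_id=8: ✗
call_id=9: ✓ → 1930
call_id=10: ✗
call_id=11: ✗
call_id=12: ✗
call_id=13: ✗
call_id=14: ✗
a1_sum = 1930
—
[callback_avg: disposition in ('callback', 'wrong_num') and agent in ('A3', 'A6')]
call_id=4: ✓ → 145
call_id=5: ✗
call_id=6: ✗
call_id=7: ✗
call_id=8: ✗
call_id=9: ✗
call_id=10: ✗
call_id=11: ✓ → 2613
call_id=12: ✗
call_id=13: ✗
call_id=14: ✗
callback_avg = (145 + 2613) / 2 = 1379
—
[wait_s_sum: wait_s > 132 or line < 7]
call_id=4: ✓ → 145
call_id=5: ✓ → 2069
call_id=6: ✓ → 3062
call_id=7: ✓ → 1070
call_id=8: ✓ → 1130
call_id=9: ✓ → 1930
call_id=10: ✓ → 499
call_id=11: ✓ → 2613
call_id=12: ✓ → 2515
call_id=13: ✓ → 180
call_id=14: ✓ → 407
wait_s_sum = 145 + 2069 + 3062 + 1070 + 1130 + 1930 + 499 + 2613 + 2515 + 180 + 407 = 15620

a1_sum=1930, callback_avg=1379, wait_s_sum=15620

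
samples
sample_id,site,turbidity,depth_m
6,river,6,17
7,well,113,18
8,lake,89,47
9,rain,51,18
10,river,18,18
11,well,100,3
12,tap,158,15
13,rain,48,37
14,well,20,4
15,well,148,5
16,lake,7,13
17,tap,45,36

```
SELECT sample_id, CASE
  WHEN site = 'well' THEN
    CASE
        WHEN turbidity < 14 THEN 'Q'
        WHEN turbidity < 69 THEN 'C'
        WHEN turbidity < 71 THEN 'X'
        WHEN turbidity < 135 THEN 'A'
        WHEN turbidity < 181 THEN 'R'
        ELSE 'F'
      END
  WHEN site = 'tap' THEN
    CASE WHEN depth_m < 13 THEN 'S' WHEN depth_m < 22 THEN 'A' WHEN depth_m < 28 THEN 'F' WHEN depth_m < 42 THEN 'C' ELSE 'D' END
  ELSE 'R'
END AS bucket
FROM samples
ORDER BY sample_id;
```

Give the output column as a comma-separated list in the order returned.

sample_id=6: site='river' → outer ELSE → R
sample_id=7: site='well' → inner[turbidity < 135] → A
sample_id=8: site='lake' → outer ELSE → R
sample_id=9: site='rain' → outer ELSE → R
sample_id=10: site='river' → outer ELSE → R
sample_id=11: site='well' → inner[turbidity < 135] → A
sample_id=12: site='tap' → inner[depth_m < 22] → A
sample_id=13: site='rain' → outer ELSE → R
sample_id=14: site='well' → inner[turbidity < 69] → C
sample_id=15: site='well' → inner[turbidity < 181] → R
sample_id=16: site='lake' → outer ELSE → R
sample_id=17: site='tap' → inner[depth_m < 42] → C

R, A, R, R, R, A, A, R, C, R, R, C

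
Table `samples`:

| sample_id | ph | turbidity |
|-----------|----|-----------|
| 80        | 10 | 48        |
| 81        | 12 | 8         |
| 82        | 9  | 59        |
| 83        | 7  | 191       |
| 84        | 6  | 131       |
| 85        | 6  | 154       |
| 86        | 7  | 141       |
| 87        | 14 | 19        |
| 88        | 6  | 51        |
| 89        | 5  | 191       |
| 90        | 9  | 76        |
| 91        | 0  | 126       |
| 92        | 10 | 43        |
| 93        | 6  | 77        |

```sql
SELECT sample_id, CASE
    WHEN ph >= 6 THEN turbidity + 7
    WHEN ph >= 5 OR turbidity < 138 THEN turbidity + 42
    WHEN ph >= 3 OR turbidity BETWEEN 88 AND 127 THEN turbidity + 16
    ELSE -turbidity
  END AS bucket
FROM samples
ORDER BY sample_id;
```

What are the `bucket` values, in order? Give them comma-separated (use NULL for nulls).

55, 15, 66, 198, 138, 161, 148, 26, 58, 233, 83, 168, 50, 84

sample_id=80: ph >= 6 → 55
sample_id=81: ph >= 6 → 15
sample_id=82: ph >= 6 → 66
sample_id=83: ph >= 6 → 198
sample_id=84: ph >= 6 → 138
sample_id=85: ph >= 6 → 161
sample_id=86: ph >= 6 → 148
sample_id=87: ph >= 6 → 26
sample_id=88: ph >= 6 → 58
sample_id=89: ph >= 5 OR turbidity < 138 → 233
sample_id=90: ph >= 6 → 83
sample_id=91: ph >= 5 OR turbidity < 138 → 168
sample_id=92: ph >= 6 → 50
sample_id=93: ph >= 6 → 84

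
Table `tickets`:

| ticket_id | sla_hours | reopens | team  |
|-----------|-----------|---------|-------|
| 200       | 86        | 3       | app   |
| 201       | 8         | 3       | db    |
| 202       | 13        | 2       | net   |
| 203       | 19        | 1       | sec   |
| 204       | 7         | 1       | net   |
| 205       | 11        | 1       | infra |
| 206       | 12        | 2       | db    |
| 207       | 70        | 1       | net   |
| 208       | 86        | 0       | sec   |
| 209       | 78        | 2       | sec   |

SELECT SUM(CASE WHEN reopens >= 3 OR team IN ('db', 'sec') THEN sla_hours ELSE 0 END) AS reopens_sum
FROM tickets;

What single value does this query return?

ticket_id=200: ✓ → 86
ticket_id=201: ✓ → 8
ticket_id=202: ✗
ticket_id=203: ✓ → 19
ticket_id=204: ✗
ticket_id=205: ✗
ticket_id=206: ✓ → 12
ticket_id=207: ✗
ticket_id=208: ✓ → 86
ticket_id=209: ✓ → 78
reopens_sum = 86 + 8 + 19 + 12 + 86 + 78 = 289

289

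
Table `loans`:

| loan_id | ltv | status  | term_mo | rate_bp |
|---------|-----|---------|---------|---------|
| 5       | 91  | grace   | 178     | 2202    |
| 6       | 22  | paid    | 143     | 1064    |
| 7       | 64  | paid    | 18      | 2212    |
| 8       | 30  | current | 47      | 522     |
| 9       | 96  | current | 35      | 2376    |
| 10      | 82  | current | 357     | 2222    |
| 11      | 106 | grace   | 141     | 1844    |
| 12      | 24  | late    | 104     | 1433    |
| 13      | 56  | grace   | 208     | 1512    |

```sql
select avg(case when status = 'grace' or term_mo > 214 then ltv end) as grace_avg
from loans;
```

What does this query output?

loan_id=5: ✓ → 91
loan_id=6: ✗
loan_id=7: ✗
loan_id=8: ✗
loan_id=9: ✗
loan_id=10: ✓ → 82
loan_id=11: ✓ → 106
loan_id=12: ✗
loan_id=13: ✓ → 56
grace_avg = (91 + 82 + 106 + 56) / 4 = 83.75

83.75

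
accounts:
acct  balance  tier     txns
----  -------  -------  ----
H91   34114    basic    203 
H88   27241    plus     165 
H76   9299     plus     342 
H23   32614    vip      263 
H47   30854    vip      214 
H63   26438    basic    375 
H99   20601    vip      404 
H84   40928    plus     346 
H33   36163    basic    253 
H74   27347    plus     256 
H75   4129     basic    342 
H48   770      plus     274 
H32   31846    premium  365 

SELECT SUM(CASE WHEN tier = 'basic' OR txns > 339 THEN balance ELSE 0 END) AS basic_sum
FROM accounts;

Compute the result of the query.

acct=H91: ✓ → 34114
acct=H88: ✗
acct=H76: ✓ → 9299
acct=H23: ✗
acct=H47: ✗
acct=H63: ✓ → 26438
acct=H99: ✓ → 20601
acct=H84: ✓ → 40928
acct=H33: ✓ → 36163
acct=H74: ✗
acct=H75: ✓ → 4129
acct=H48: ✗
acct=H32: ✓ → 31846
basic_sum = 34114 + 9299 + 26438 + 20601 + 40928 + 36163 + 4129 + 31846 = 203518

203518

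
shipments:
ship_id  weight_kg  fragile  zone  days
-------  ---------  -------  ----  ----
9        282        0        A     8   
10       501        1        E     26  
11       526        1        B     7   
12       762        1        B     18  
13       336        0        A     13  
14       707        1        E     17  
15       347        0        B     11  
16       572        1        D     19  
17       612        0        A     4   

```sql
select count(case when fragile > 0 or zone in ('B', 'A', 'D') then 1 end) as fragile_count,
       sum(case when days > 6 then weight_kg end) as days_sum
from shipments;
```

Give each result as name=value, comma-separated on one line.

[fragile_count: fragile > 0 or zone in ('B', 'A', 'D')]
ship_id=9: ✓ → 1
ship_id=10: ✓ → 1
ship_id=11: ✓ → 1
ship_id=12: ✓ → 1
ship_id=13: ✓ → 1
ship_id=14: ✓ → 1
ship_id=15: ✓ → 1
ship_id=16: ✓ → 1
ship_id=17: ✓ → 1
fragile_count = COUNT(1, 1, 1, 1, 1, 1, 1, 1, 1) = 9
—
[days_sum: days > 6]
ship_id=9: ✓ → 282
ship_id=10: ✓ → 501
ship_id=11: ✓ → 526
ship_id=12: ✓ → 762
ship_id=13: ✓ → 336
ship_id=14: ✓ → 707
ship_id=15: ✓ → 347
ship_id=16: ✓ → 572
ship_id=17: ✗
days_sum = 282 + 501 + 526 + 762 + 336 + 707 + 347 + 572 = 4033

fragile_count=9, days_sum=4033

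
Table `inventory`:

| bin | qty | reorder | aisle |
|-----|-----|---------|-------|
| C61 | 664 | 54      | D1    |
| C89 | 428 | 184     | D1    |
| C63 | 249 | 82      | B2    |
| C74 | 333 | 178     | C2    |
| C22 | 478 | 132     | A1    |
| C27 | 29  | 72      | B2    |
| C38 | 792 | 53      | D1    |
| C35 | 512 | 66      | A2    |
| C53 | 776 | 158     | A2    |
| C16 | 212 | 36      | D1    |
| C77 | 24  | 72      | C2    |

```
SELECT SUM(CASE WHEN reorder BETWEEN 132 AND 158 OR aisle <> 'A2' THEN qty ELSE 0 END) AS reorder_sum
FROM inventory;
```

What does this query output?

bin=C61: ✓ → 664
bin=C89: ✓ → 428
bin=C63: ✓ → 249
bin=C74: ✓ → 333
bin=C22: ✓ → 478
bin=C27: ✓ → 29
bin=C38: ✓ → 792
bin=C35: ✗
bin=C53: ✓ → 776
bin=C16: ✓ → 212
bin=C77: ✓ → 24
reorder_sum = 664 + 428 + 249 + 333 + 478 + 29 + 792 + 776 + 212 + 24 = 3985

3985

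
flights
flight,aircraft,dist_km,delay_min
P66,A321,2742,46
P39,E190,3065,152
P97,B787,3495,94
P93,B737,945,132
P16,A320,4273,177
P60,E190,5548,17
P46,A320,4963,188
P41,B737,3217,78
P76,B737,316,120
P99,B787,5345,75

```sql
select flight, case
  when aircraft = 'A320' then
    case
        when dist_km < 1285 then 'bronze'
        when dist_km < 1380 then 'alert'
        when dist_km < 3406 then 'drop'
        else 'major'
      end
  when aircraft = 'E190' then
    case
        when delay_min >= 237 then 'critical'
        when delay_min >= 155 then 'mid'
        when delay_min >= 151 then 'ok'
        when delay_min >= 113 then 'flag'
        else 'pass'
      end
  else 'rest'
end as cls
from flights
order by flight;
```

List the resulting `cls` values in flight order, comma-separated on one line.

flight=P16: aircraft='A320' → inner[ELSE] → major
flight=P39: aircraft='E190' → inner[delay_min >= 151] → ok
flight=P41: aircraft='B737' → outer ELSE → rest
flight=P46: aircraft='A320' → inner[ELSE] → major
flight=P60: aircraft='E190' → inner[ELSE] → pass
flight=P66: aircraft='A321' → outer ELSE → rest
flight=P76: aircraft='B737' → outer ELSE → rest
flight=P93: aircraft='B737' → outer ELSE → rest
flight=P97: aircraft='B787' → outer ELSE → rest
flight=P99: aircraft='B787' → outer ELSE → rest

major, ok, rest, major, pass, rest, rest, rest, rest, rest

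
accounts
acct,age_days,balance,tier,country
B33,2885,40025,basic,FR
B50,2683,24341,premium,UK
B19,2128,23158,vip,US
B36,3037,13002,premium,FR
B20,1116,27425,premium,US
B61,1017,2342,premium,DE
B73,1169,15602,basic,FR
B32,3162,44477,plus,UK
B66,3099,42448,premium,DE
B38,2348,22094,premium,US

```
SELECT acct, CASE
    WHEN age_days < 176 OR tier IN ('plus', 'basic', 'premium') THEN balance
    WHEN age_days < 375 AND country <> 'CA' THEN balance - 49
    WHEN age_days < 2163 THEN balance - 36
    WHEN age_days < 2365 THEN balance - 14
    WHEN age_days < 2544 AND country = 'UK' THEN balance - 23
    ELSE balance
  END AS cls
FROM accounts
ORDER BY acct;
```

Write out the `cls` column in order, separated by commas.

acct=B19: age_days < 2163 → 23122
acct=B20: age_days < 176 OR tier IN ('plus', 'basic', 'premium') → 27425
acct=B32: age_days < 176 OR tier IN ('plus', 'basic', 'premium') → 44477
acct=B33: age_days < 176 OR tier IN ('plus', 'basic', 'premium') → 40025
acct=B36: age_days < 176 OR tier IN ('plus', 'basic', 'premium') → 13002
acct=B38: age_days < 176 OR tier IN ('plus', 'basic', 'premium') → 22094
acct=B50: age_days < 176 OR tier IN ('plus', 'basic', 'premium') → 24341
acct=B61: age_days < 176 OR tier IN ('plus', 'basic', 'premium') → 2342
acct=B66: age_days < 176 OR tier IN ('plus', 'basic', 'premium') → 42448
acct=B73: age_days < 176 OR tier IN ('plus', 'basic', 'premium') → 15602

23122, 27425, 44477, 40025, 13002, 22094, 24341, 2342, 42448, 15602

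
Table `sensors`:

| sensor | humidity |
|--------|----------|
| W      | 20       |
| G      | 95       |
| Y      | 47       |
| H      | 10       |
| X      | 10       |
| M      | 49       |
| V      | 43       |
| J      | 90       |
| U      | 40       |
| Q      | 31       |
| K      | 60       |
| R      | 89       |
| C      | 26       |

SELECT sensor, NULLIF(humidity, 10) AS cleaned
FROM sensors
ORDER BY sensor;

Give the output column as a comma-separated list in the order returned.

sensor=C: humidity=26 vs 10: differ → 26
sensor=G: humidity=95 vs 10: differ → 95
sensor=H: humidity=10 vs 10: equal → NULL
sensor=J: humidity=90 vs 10: differ → 90
sensor=K: humidity=60 vs 10: differ → 60
sensor=M: humidity=49 vs 10: differ → 49
sensor=Q: humidity=31 vs 10: differ → 31
sensor=R: humidity=89 vs 10: differ → 89
sensor=U: humidity=40 vs 10: differ → 40
sensor=V: humidity=43 vs 10: differ → 43
sensor=W: humidity=20 vs 10: differ → 20
sensor=X: humidity=10 vs 10: equal → NULL
sensor=Y: humidity=47 vs 10: differ → 47

26, 95, NULL, 90, 60, 49, 31, 89, 40, 43, 20, NULL, 47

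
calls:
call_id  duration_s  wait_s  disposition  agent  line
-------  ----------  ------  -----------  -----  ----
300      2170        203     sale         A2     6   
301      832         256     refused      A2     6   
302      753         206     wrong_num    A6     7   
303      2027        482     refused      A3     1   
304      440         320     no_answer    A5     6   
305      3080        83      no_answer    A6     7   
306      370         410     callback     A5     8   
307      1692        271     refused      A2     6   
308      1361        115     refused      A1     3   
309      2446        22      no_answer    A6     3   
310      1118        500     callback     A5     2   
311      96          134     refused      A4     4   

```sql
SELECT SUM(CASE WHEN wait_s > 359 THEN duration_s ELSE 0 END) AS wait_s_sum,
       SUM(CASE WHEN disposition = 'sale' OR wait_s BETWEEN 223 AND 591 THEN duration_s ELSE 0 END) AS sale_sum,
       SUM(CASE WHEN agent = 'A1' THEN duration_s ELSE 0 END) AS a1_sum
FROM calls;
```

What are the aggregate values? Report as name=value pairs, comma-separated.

[wait_s_sum: wait_s > 359]
call_id=300: ✗
call_id=301: ✗
call_id=302: ✗
call_id=303: ✓ → 2027
call_id=304: ✗
call_id=305: ✗
call_id=306: ✓ → 370
call_id=307: ✗
call_id=308: ✗
call_id=309: ✗
call_id=310: ✓ → 1118
call_id=311: ✗
wait_s_sum = 2027 + 370 + 1118 = 3515
—
[sale_sum: disposition = 'sale' OR wait_s BETWEEN 223 AND 591]
call_id=300: ✓ → 2170
call_id=301: ✓ → 832
call_id=302: ✗
call_id=303: ✓ → 2027
call_id=304: ✓ → 440
call_id=305: ✗
call_id=306: ✓ → 370
call_id=307: ✓ → 1692
call_id=308: ✗
call_id=309: ✗
call_id=310: ✓ → 1118
call_id=311: ✗
sale_sum = 2170 + 832 + 2027 + 440 + 370 + 1692 + 1118 = 8649
—
[a1_sum: agent = 'A1']
call_id=300: ✗
call_id=301: ✗
call_id=302: ✗
call_id=303: ✗
call_id=304: ✗
call_id=305: ✗
call_id=306: ✗
call_id=307: ✗
call_id=308: ✓ → 1361
call_id=309: ✗
call_id=310: ✗
call_id=311: ✗
a1_sum = 1361

wait_s_sum=3515, sale_sum=8649, a1_sum=1361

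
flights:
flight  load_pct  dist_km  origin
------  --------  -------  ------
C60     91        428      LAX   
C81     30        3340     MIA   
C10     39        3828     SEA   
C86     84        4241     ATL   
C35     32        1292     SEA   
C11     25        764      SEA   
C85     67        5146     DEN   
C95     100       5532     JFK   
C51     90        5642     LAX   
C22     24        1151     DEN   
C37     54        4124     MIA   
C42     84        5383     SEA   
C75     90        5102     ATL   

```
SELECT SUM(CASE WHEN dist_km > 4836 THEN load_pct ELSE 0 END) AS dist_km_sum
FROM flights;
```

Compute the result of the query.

flight=C60: ✗
flight=C81: ✗
flight=C10: ✗
flight=C86: ✗
flight=C35: ✗
flight=C11: ✗
flight=C85: ✓ → 67
flight=C95: ✓ → 100
flight=C51: ✓ → 90
flight=C22: ✗
flight=C37: ✗
flight=C42: ✓ → 84
flight=C75: ✓ → 90
dist_km_sum = 67 + 100 + 90 + 84 + 90 = 431

431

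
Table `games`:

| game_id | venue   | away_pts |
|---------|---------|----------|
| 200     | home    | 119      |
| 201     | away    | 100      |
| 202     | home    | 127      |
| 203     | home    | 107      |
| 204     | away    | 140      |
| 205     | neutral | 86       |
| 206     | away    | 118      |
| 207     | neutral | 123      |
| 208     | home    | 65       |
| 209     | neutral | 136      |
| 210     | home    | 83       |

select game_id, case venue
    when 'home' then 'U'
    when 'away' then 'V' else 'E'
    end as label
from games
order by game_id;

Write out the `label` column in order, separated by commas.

game_id=200: venue='home' → U
game_id=201: venue='away' → V
game_id=202: venue='home' → U
game_id=203: venue='home' → U
game_id=204: venue='away' → V
game_id=205: ELSE → E
game_id=206: venue='away' → V
game_id=207: ELSE → E
game_id=208: venue='home' → U
game_id=209: ELSE → E
game_id=210: venue='home' → U

U, V, U, U, V, E, V, E, U, E, U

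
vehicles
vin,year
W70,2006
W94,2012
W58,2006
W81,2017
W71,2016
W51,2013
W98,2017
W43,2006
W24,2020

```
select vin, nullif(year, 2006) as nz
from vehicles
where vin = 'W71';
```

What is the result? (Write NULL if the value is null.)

vin = W71: year=2016.
year=2016 vs 2006: differ → 2016

2016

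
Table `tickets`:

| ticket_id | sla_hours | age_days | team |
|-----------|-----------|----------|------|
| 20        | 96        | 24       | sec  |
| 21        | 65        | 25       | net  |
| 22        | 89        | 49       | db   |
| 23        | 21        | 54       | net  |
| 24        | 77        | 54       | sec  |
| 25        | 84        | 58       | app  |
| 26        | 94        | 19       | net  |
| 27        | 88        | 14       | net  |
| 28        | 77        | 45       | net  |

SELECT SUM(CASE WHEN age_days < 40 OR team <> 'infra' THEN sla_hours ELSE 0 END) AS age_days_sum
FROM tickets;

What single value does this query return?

ticket_id=20: ✓ → 96
ticket_id=21: ✓ → 65
ticket_id=22: ✓ → 89
ticket_id=23: ✓ → 21
ticket_id=24: ✓ → 77
ticket_id=25: ✓ → 84
ticket_id=26: ✓ → 94
ticket_id=27: ✓ → 88
ticket_id=28: ✓ → 77
age_days_sum = 96 + 65 + 89 + 21 + 77 + 84 + 94 + 88 + 77 = 691

691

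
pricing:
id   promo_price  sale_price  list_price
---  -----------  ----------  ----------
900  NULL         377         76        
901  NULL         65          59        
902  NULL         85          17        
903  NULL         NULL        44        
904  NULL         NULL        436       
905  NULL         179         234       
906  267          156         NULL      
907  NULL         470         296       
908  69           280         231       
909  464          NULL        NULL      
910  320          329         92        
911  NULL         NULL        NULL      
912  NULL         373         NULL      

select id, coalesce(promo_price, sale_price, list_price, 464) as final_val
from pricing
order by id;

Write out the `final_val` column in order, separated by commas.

377, 65, 85, 44, 436, 179, 267, 470, 69, 464, 320, 464, 373

id=900: promo_price=NULL, sale_price=377 → 377
id=901: promo_price=NULL, sale_price=65 → 65
id=902: promo_price=NULL, sale_price=85 → 85
id=903: promo_price=NULL, sale_price=NULL, list_price=44 → 44
id=904: promo_price=NULL, sale_price=NULL, list_price=436 → 436
id=905: promo_price=NULL, sale_price=179 → 179
id=906: promo_price=267 → 267
id=907: promo_price=NULL, sale_price=470 → 470
id=908: promo_price=69 → 69
id=909: promo_price=464 → 464
id=910: promo_price=320 → 320
id=911: promo_price=NULL, sale_price=NULL, list_price=NULL, → literal 464 → 464
id=912: promo_price=NULL, sale_price=373 → 373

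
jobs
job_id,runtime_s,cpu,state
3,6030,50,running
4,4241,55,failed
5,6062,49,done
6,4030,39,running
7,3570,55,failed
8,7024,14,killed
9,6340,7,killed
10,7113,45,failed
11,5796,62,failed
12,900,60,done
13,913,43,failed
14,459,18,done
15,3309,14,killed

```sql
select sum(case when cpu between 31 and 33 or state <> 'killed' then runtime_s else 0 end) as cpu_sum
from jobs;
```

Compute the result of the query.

job_id=3: ✓ → 6030
job_id=4: ✓ → 4241
job_id=5: ✓ → 6062
job_id=6: ✓ → 4030
job_id=7: ✓ → 3570
job_id=8: ✗
job_id=9: ✗
job_id=10: ✓ → 7113
job_id=11: ✓ → 5796
job_id=12: ✓ → 900
job_id=13: ✓ → 913
job_id=14: ✓ → 459
job_id=15: ✗
cpu_sum = 6030 + 4241 + 6062 + 4030 + 3570 + 7113 + 5796 + 900 + 913 + 459 = 39114

39114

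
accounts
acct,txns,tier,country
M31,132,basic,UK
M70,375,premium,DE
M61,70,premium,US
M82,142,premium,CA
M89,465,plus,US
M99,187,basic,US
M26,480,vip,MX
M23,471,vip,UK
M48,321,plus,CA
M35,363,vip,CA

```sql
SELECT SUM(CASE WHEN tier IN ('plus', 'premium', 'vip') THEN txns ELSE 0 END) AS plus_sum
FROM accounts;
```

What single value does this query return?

acct=M31: ✗
acct=M70: ✓ → 375
acct=M61: ✓ → 70
acct=M82: ✓ → 142
acct=M89: ✓ → 465
acct=M99: ✗
acct=M26: ✓ → 480
acct=M23: ✓ → 471
acct=M48: ✓ → 321
acct=M35: ✓ → 363
plus_sum = 375 + 70 + 142 + 465 + 480 + 471 + 321 + 363 = 2687

2687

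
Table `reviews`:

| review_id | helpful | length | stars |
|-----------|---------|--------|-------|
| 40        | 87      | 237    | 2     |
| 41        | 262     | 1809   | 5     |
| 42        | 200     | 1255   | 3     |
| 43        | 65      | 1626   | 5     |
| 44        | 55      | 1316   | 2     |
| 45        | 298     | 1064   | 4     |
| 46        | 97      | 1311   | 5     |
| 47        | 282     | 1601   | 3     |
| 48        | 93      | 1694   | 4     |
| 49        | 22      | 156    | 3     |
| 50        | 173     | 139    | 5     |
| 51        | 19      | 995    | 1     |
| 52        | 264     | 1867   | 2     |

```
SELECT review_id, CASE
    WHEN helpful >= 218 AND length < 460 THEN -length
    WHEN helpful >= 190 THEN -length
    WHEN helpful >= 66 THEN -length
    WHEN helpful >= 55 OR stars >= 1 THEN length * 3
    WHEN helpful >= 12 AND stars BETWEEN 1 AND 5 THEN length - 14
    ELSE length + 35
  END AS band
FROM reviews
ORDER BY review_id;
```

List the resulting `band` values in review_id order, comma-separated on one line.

review_id=40: helpful >= 66 → -237
review_id=41: helpful >= 190 → -1809
review_id=42: helpful >= 190 → -1255
review_id=43: helpful >= 55 OR stars >= 1 → 4878
review_id=44: helpful >= 55 OR stars >= 1 → 3948
review_id=45: helpful >= 190 → -1064
review_id=46: helpful >= 66 → -1311
review_id=47: helpful >= 190 → -1601
review_id=48: helpful >= 66 → -1694
review_id=49: helpful >= 55 OR stars >= 1 → 468
review_id=50: helpful >= 66 → -139
review_id=51: helpful >= 55 OR stars >= 1 → 2985
review_id=52: helpful >= 190 → -1867

-237, -1809, -1255, 4878, 3948, -1064, -1311, -1601, -1694, 468, -139, 2985, -1867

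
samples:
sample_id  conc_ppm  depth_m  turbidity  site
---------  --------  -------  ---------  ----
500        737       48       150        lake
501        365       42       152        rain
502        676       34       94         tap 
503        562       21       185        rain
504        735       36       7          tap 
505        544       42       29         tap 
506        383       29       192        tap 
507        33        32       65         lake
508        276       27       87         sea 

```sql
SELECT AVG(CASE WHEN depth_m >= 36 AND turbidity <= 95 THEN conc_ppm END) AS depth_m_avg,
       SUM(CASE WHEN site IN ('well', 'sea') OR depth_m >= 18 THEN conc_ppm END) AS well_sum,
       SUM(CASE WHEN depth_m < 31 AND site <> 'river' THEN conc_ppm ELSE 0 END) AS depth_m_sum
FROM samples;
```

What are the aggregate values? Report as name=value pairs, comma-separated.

depth_m_avg=639.5, well_sum=4311, depth_m_sum=1221

[depth_m_avg: depth_m >= 36 AND turbidity <= 95]
sample_id=500: ✗
sample_id=501: ✗
sample_id=502: ✗
sample_id=503: ✗
sample_id=504: ✓ → 735
sample_id=505: ✓ → 544
sample_id=506: ✗
sample_id=507: ✗
sample_id=508: ✗
depth_m_avg = (735 + 544) / 2 = 639.5
—
[well_sum: site IN ('well', 'sea') OR depth_m >= 18]
sample_id=500: ✓ → 737
sample_id=501: ✓ → 365
sample_id=502: ✓ → 676
sample_id=503: ✓ → 562
sample_id=504: ✓ → 735
sample_id=505: ✓ → 544
sample_id=506: ✓ → 383
sample_id=507: ✓ → 33
sample_id=508: ✓ → 276
well_sum = 737 + 365 + 676 + 562 + 735 + 544 + 383 + 33 + 276 = 4311
—
[depth_m_sum: depth_m < 31 AND site <> 'river']
sample_id=500: ✗
sample_id=501: ✗
sample_id=502: ✗
sample_id=503: ✓ → 562
sample_id=504: ✗
sample_id=505: ✗
sample_id=506: ✓ → 383
sample_id=507: ✗
sample_id=508: ✓ → 276
depth_m_sum = 562 + 383 + 276 = 1221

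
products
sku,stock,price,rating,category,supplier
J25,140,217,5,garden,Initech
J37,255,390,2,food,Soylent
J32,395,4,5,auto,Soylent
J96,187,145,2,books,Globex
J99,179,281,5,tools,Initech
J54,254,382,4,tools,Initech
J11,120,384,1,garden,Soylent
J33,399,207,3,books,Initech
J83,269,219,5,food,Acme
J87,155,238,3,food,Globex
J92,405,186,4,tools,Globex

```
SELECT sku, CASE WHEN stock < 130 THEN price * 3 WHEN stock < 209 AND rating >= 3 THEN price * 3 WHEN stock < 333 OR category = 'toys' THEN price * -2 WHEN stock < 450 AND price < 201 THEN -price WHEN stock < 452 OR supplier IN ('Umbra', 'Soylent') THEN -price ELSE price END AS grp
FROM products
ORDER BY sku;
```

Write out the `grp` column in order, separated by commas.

sku=J11: stock < 130 → 1152
sku=J25: stock < 209 AND rating >= 3 → 651
sku=J32: stock < 450 AND price < 201 → -4
sku=J33: stock < 452 OR supplier IN ('Umbra', 'Soylent') → -207
sku=J37: stock < 333 OR category = 'toys' → -780
sku=J54: stock < 333 OR category = 'toys' → -764
sku=J83: stock < 333 OR category = 'toys' → -438
sku=J87: stock < 209 AND rating >= 3 → 714
sku=J92: stock < 450 AND price < 201 → -186
sku=J96: stock < 333 OR category = 'toys' → -290
sku=J99: stock < 209 AND rating >= 3 → 843

1152, 651, -4, -207, -780, -764, -438, 714, -186, -290, 843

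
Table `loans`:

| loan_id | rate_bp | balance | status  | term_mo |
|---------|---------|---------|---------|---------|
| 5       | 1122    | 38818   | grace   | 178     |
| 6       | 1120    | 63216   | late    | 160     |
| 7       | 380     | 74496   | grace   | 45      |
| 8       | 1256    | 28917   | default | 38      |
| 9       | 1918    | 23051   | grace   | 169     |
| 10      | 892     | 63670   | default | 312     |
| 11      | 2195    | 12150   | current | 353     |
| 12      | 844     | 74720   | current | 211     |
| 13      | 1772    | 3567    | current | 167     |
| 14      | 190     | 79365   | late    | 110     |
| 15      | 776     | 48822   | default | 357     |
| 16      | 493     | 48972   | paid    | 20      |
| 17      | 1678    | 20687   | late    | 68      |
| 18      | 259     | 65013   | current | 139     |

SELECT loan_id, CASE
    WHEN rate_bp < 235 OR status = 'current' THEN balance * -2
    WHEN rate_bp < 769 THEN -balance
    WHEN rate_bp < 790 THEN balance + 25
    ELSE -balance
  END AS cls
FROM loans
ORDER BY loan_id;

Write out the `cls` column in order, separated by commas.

-38818, -63216, -74496, -28917, -23051, -63670, -24300, -149440, -7134, -158730, 48847, -48972, -20687, -130026

loan_id=5: ELSE → -38818
loan_id=6: ELSE → -63216
loan_id=7: rate_bp < 769 → -74496
loan_id=8: ELSE → -28917
loan_id=9: ELSE → -23051
loan_id=10: ELSE → -63670
loan_id=11: rate_bp < 235 OR status = 'current' → -24300
loan_id=12: rate_bp < 235 OR status = 'current' → -149440
loan_id=13: rate_bp < 235 OR status = 'current' → -7134
loan_id=14: rate_bp < 235 OR status = 'current' → -158730
loan_id=15: rate_bp < 790 → 48847
loan_id=16: rate_bp < 769 → -48972
loan_id=17: ELSE → -20687
loan_id=18: rate_bp < 235 OR status = 'current' → -130026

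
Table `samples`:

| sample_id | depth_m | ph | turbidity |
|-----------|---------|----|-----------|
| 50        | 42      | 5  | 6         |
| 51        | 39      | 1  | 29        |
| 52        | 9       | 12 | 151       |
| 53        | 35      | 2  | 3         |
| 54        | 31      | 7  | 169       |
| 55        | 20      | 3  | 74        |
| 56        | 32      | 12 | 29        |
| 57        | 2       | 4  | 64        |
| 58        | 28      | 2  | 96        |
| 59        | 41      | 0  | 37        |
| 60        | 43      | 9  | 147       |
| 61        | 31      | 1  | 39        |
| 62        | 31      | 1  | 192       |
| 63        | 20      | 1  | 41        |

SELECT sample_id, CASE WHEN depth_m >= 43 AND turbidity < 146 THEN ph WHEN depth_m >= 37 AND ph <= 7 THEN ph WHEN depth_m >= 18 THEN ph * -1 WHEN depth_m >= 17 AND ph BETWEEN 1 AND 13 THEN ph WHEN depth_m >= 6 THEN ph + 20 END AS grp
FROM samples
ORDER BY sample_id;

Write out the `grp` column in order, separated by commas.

5, 1, 32, -2, -7, -3, -12, NULL, -2, 0, -9, -1, -1, -1

sample_id=50: depth_m >= 37 AND ph <= 7 → 5
sample_id=51: depth_m >= 37 AND ph <= 7 → 1
sample_id=52: depth_m >= 6 → 32
sample_id=53: depth_m >= 18 → -2
sample_id=54: depth_m >= 18 → -7
sample_id=55: depth_m >= 18 → -3
sample_id=56: depth_m >= 18 → -12
sample_id=57: (no match → NULL) → NULL
sample_id=58: depth_m >= 18 → -2
sample_id=59: depth_m >= 37 AND ph <= 7 → 0
sample_id=60: depth_m >= 18 → -9
sample_id=61: depth_m >= 18 → -1
sample_id=62: depth_m >= 18 → -1
sample_id=63: depth_m >= 18 → -1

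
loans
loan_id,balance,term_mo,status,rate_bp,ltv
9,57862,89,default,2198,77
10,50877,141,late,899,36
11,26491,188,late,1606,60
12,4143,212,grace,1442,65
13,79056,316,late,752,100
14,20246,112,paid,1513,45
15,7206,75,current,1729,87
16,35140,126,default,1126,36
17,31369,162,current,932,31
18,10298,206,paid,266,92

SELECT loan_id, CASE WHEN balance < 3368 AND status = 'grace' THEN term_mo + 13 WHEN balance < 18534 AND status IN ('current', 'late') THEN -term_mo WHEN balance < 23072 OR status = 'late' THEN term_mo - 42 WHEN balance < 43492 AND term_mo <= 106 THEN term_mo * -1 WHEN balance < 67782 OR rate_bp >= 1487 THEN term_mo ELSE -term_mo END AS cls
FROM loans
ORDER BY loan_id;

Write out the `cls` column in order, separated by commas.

loan_id=9: balance < 67782 OR rate_bp >= 1487 → 89
loan_id=10: balance < 23072 OR status = 'late' → 99
loan_id=11: balance < 23072 OR status = 'late' → 146
loan_id=12: balance < 23072 OR status = 'late' → 170
loan_id=13: balance < 23072 OR status = 'late' → 274
loan_id=14: balance < 23072 OR status = 'late' → 70
loan_id=15: balance < 18534 AND status IN ('current', 'late') → -75
loan_id=16: balance < 67782 OR rate_bp >= 1487 → 126
loan_id=17: balance < 67782 OR rate_bp >= 1487 → 162
loan_id=18: balance < 23072 OR status = 'late' → 164

89, 99, 146, 170, 274, 70, -75, 126, 162, 164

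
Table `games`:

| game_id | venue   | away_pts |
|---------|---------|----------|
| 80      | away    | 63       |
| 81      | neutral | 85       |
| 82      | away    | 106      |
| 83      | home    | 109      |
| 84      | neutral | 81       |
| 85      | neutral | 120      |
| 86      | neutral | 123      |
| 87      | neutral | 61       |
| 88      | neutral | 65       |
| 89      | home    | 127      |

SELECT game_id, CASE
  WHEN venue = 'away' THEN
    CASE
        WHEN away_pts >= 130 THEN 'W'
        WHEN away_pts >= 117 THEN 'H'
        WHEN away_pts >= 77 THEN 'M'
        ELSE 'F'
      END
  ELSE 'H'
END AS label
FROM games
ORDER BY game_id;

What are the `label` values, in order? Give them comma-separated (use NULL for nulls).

F, H, M, H, H, H, H, H, H, H

game_id=80: venue='away' → inner[ELSE] → F
game_id=81: venue='neutral' → outer ELSE → H
game_id=82: venue='away' → inner[away_pts >= 77] → M
game_id=83: venue='home' → outer ELSE → H
game_id=84: venue='neutral' → outer ELSE → H
game_id=85: venue='neutral' → outer ELSE → H
game_id=86: venue='neutral' → outer ELSE → H
game_id=87: venue='neutral' → outer ELSE → H
game_id=88: venue='neutral' → outer ELSE → H
game_id=89: venue='home' → outer ELSE → H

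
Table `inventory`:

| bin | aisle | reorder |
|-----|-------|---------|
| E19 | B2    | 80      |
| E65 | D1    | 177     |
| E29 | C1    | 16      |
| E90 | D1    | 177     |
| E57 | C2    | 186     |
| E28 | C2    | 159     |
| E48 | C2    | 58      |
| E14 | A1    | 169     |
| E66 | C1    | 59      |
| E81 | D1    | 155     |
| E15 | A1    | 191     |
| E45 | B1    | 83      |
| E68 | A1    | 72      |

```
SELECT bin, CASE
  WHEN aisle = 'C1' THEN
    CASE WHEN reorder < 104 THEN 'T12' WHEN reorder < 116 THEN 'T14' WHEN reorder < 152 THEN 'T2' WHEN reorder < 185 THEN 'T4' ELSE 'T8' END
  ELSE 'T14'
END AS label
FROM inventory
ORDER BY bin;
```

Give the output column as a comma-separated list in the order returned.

bin=E14: aisle='A1' → outer ELSE → T14
bin=E15: aisle='A1' → outer ELSE → T14
bin=E19: aisle='B2' → outer ELSE → T14
bin=E28: aisle='C2' → outer ELSE → T14
bin=E29: aisle='C1' → inner[reorder < 104] → T12
bin=E45: aisle='B1' → outer ELSE → T14
bin=E48: aisle='C2' → outer ELSE → T14
bin=E57: aisle='C2' → outer ELSE → T14
bin=E65: aisle='D1' → outer ELSE → T14
bin=E66: aisle='C1' → inner[reorder < 104] → T12
bin=E68: aisle='A1' → outer ELSE → T14
bin=E81: aisle='D1' → outer ELSE → T14
bin=E90: aisle='D1' → outer ELSE → T14

T14, T14, T14, T14, T12, T14, T14, T14, T14, T12, T14, T14, T14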